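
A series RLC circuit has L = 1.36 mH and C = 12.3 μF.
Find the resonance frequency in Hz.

Step 1 — Resonance condition Im(Z)=0 gives ω₀ = 1/√(LC).
Step 2 — ω₀ = 1/√(0.00136·1.23e-05) = 7732 rad/s.
Step 3 — f₀ = ω₀/(2π) = 1231 Hz.

f₀ = 1231 Hz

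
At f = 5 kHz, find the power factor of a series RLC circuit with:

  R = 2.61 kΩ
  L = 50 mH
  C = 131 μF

Step 1 — Angular frequency: ω = 2π·f = 2π·5000 = 3.142e+04 rad/s.
Step 2 — Component impedances:
  R: Z = R = 2610 Ω
  L: Z = jωL = j·3.142e+04·0.05 = 0 + j1571 Ω
  C: Z = 1/(jωC) = -j/(ω·C) = 0 - j0.243 Ω
Step 3 — Series combination: Z_total = R + L + C = 2610 + j1571 Ω = 3046∠31.0° Ω.
Step 4 — Power factor: PF = cos(φ) = Re(Z)/|Z| = 2610/3046.1 = 0.8568.
Step 5 — Type: Im(Z) = 1571 ⇒ lagging (phase φ = 31.0°).

PF = 0.8568 (lagging, φ = 31.0°)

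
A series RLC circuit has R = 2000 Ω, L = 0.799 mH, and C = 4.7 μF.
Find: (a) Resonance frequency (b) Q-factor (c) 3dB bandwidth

Step 1 — Resonance condition Im(Z)=0 gives ω₀ = 1/√(LC).
Step 2 — ω₀ = 1/√(0.000799·4.7e-06) = 1.632e+04 rad/s.
Step 3 — f₀ = ω₀/(2π) = 2597 Hz.
Step 4 — Series Q: Q = ω₀L/R = 1.632e+04·0.000799/2000 = 0.006519.
Step 5 — 3dB bandwidth: Δω = ω₀/Q = 2.503e+06 rad/s; BW = Δω/(2π) = 3.984e+05 Hz.

(a) f₀ = 2597 Hz  (b) Q = 0.006519  (c) BW = 3.984e+05 Hz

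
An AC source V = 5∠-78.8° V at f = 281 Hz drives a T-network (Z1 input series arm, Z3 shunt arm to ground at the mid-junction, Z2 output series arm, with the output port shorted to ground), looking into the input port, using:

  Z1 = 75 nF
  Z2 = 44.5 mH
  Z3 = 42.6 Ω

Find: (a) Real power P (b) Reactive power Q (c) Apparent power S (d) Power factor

Step 1 — Angular frequency: ω = 2π·f = 2π·281 = 1766 rad/s.
Step 2 — Component impedances:
  Z1: Z = 1/(jωC) = -j/(ω·C) = 0 - j7552 Ω
  Z2: Z = jωL = j·1766·0.0445 = 0 + j78.57 Ω
  Z3: Z = R = 42.6 Ω
Step 3 — With the output port shorted to ground, the output series arm Z2 runs from the junction to ground; the shunt arm Z3 also runs from the junction to ground. They appear in parallel: Z3 || Z2 = 32.92 + j17.85 Ω.
Step 4 — Series with input arm Z1: Z_in = Z1 + (Z3 || Z2) = 32.92 - j7534 Ω = 7534∠-89.7° Ω.
Step 5 — Source phasor: V = 5∠-78.8° V = 0.9712 - j4.905 V.
Step 6 — Current: I = V / Z = 0.0006516 + j0.0001261 A = 0.0006637∠10.9° A.
Step 7 — Complex power: S = V·I* = 1.45e-05 - j0.003318 VA.
Step 8 — Real power: P = Re(S) = 1.45e-05 W.
Step 9 — Reactive power: Q = Im(S) = -0.003318 VAR.
Step 10 — Apparent power: |S| = 0.003318 VA.
Step 11 — Power factor: PF = P/|S| = 0.00437 (leading).

(a) P = 1.45e-05 W  (b) Q = -0.003318 VAR  (c) S = 0.003318 VA  (d) PF = 0.00437 (leading)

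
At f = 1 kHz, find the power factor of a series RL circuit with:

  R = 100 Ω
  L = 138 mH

Step 1 — Angular frequency: ω = 2π·f = 2π·1000 = 6283 rad/s.
Step 2 — Component impedances:
  R: Z = R = 100 Ω
  L: Z = jωL = j·6283·0.138 = 0 + j867.1 Ω
Step 3 — Series combination: Z_total = R + L = 100 + j867.1 Ω = 872.8∠83.4° Ω.
Step 4 — Power factor: PF = cos(φ) = Re(Z)/|Z| = 100/872.8 = 0.1146.
Step 5 — Type: Im(Z) = 867.1 ⇒ lagging (phase φ = 83.4°).

PF = 0.1146 (lagging, φ = 83.4°)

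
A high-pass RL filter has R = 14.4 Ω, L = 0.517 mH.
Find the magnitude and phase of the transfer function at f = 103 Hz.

Step 1 — Angular frequency: ω = 2π·103 = 647.2 rad/s.
Step 2 — Transfer function: H(jω) = jωL/(R + jωL).
Step 3 — Numerator jωL = j·0.3346; denominator R + jωL = 14.4 + j0.3346.
Step 4 — H = 0.0005396 + j0.02322.
Step 5 — Magnitude: |H| = 0.02323 (-32.7 dB); phase: φ = 88.7°.

|H| = 0.02323 (-32.7 dB), φ = 88.7°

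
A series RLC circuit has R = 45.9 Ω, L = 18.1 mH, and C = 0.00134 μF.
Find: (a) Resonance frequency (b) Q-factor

Step 1 — Resonance condition Im(Z)=0 gives ω₀ = 1/√(LC).
Step 2 — ω₀ = 1/√(0.0181·1.34e-09) = 2.031e+05 rad/s.
Step 3 — f₀ = ω₀/(2π) = 3.232e+04 Hz.
Step 4 — Series Q: Q = ω₀L/R = 2.031e+05·0.0181/45.9 = 80.07.

(a) f₀ = 3.232e+04 Hz  (b) Q = 80.07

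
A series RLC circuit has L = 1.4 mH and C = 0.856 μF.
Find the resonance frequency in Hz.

Step 1 — Resonance condition Im(Z)=0 gives ω₀ = 1/√(LC).
Step 2 — ω₀ = 1/√(0.0014·8.56e-07) = 2.889e+04 rad/s.
Step 3 — f₀ = ω₀/(2π) = 4597 Hz.

f₀ = 4597 Hz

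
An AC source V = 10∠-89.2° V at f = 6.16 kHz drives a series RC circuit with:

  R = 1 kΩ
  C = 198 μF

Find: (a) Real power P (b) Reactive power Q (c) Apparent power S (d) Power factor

Step 1 — Angular frequency: ω = 2π·f = 2π·6160 = 3.87e+04 rad/s.
Step 2 — Component impedances:
  R: Z = R = 1000 Ω
  C: Z = 1/(jωC) = -j/(ω·C) = 0 - j0.1305 Ω
Step 3 — Series combination: Z_total = R + C = 1000 - j0.1305 Ω = 1000∠-0.0° Ω.
Step 4 — Source phasor: V = 10∠-89.2° V = 0.1396 - j9.999 V.
Step 5 — Current: I = V / Z = 0.0001409 - j0.009999 A = 0.01∠-89.2° A.
Step 6 — Complex power: S = V·I* = 0.1 - j1.305e-05 VA.
Step 7 — Real power: P = Re(S) = 0.1 W.
Step 8 — Reactive power: Q = Im(S) = -1.305e-05 VAR.
Step 9 — Apparent power: |S| = 0.1 VA.
Step 10 — Power factor: PF = P/|S| = 1 (leading).

(a) P = 0.1 W  (b) Q = -1.305e-05 VAR  (c) S = 0.1 VA  (d) PF = 1 (leading)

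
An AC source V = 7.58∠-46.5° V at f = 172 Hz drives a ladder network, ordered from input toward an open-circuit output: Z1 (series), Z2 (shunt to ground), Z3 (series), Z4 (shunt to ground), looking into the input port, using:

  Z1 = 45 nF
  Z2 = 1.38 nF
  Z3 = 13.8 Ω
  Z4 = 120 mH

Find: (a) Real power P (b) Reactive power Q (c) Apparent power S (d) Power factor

Step 1 — Angular frequency: ω = 2π·f = 2π·172 = 1081 rad/s.
Step 2 — Component impedances:
  Z1: Z = 1/(jωC) = -j/(ω·C) = 0 - j2.056e+04 Ω
  Z2: Z = 1/(jωC) = -j/(ω·C) = 0 - j6.705e+05 Ω
  Z3: Z = R = 13.8 Ω
  Z4: Z = jωL = j·1081·0.12 = 0 + j129.7 Ω
Step 3 — Ladder network (open output): work backward from the far end, alternating series and parallel combinations. Z_in = 13.81 - j2.043e+04 Ω = 2.043e+04∠-90.0° Ω.
Step 4 — Source phasor: V = 7.58∠-46.5° V = 5.218 - j5.498 V.
Step 5 — Current: I = V / Z = 0.0002693 + j0.0002552 A = 0.000371∠43.5° A.
Step 6 — Complex power: S = V·I* = 1.9e-06 - j0.002812 VA.
Step 7 — Real power: P = Re(S) = 1.9e-06 W.
Step 8 — Reactive power: Q = Im(S) = -0.002812 VAR.
Step 9 — Apparent power: |S| = 0.002812 VA.
Step 10 — Power factor: PF = P/|S| = 0.0006756 (leading).

(a) P = 1.9e-06 W  (b) Q = -0.002812 VAR  (c) S = 0.002812 VA  (d) PF = 0.0006756 (leading)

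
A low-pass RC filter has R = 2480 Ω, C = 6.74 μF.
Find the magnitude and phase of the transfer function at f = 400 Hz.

Step 1 — Angular frequency: ω = 2π·400 = 2513 rad/s.
Step 2 — Transfer function: H(jω) = 1/(1 + jωRC).
Step 3 — Denominator: 1 + jωRC = 1 + j·2513·2480·6.74e-06 = 1 + j42.01.
Step 4 — H = 0.0005663 - j0.02379.
Step 5 — Magnitude: |H| = 0.0238 (-32.5 dB); phase: φ = -88.6°.

|H| = 0.0238 (-32.5 dB), φ = -88.6°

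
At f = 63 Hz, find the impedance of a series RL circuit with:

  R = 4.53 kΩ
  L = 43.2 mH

Step 1 — Angular frequency: ω = 2π·f = 2π·63 = 395.8 rad/s.
Step 2 — Component impedances:
  R: Z = R = 4530 Ω
  L: Z = jωL = j·395.8·0.0432 = 0 + j17.1 Ω
Step 3 — Series combination: Z_total = R + L = 4530 + j17.1 Ω = 4530∠0.2° Ω.

Z = 4530 + j17.1 Ω = 4530∠0.2° Ω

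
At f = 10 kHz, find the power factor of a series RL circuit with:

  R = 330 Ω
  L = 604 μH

Step 1 — Angular frequency: ω = 2π·f = 2π·1e+04 = 6.283e+04 rad/s.
Step 2 — Component impedances:
  R: Z = R = 330 Ω
  L: Z = jωL = j·6.283e+04·0.000604 = 0 + j37.95 Ω
Step 3 — Series combination: Z_total = R + L = 330 + j37.95 Ω = 332.2∠6.6° Ω.
Step 4 — Power factor: PF = cos(φ) = Re(Z)/|Z| = 330/332.175 = 0.9935.
Step 5 — Type: Im(Z) = 37.95 ⇒ lagging (phase φ = 6.6°).

PF = 0.9935 (lagging, φ = 6.6°)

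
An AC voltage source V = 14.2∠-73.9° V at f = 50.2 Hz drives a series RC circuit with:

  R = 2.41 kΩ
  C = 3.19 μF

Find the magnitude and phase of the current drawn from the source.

Step 1 — Angular frequency: ω = 2π·f = 2π·50.2 = 315.4 rad/s.
Step 2 — Component impedances:
  R: Z = R = 2410 Ω
  C: Z = 1/(jωC) = -j/(ω·C) = 0 - j993.9 Ω
Step 3 — Series combination: Z_total = R + C = 2410 - j993.9 Ω = 2607∠-22.4° Ω.
Step 4 — Source phasor: V = 14.2∠-73.9° V = 3.938 - j13.64 V.
Step 5 — Ohm's law: I = V / Z_total = (3.938 - j13.64) / (2410 - j993.9) = 0.003392 - j0.004262 A.
Step 6 — Convert to polar: |I| = 0.005447 A, ∠I = -51.5°.

I = 0.005447∠-51.5° A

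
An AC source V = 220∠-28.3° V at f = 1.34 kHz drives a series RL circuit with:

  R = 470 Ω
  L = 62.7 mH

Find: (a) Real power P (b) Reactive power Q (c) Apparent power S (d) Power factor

Step 1 — Angular frequency: ω = 2π·f = 2π·1340 = 8419 rad/s.
Step 2 — Component impedances:
  R: Z = R = 470 Ω
  L: Z = jωL = j·8419·0.0627 = 0 + j527.9 Ω
Step 3 — Series combination: Z_total = R + L = 470 + j527.9 Ω = 706.8∠48.3° Ω.
Step 4 — Source phasor: V = 220∠-28.3° V = 193.7 - j104.3 V.
Step 5 — Current: I = V / Z = 0.07202 - j0.3028 A = 0.3113∠-76.6° A.
Step 6 — Complex power: S = V·I* = 45.53 + j51.14 VA.
Step 7 — Real power: P = Re(S) = 45.53 W.
Step 8 — Reactive power: Q = Im(S) = 51.14 VAR.
Step 9 — Apparent power: |S| = 68.48 VA.
Step 10 — Power factor: PF = P/|S| = 0.665 (lagging).

(a) P = 45.53 W  (b) Q = 51.14 VAR  (c) S = 68.48 VA  (d) PF = 0.665 (lagging)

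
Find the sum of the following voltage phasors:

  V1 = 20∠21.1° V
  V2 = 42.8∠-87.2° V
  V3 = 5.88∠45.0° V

Step 1 — Convert each phasor to rectangular form:
  V1 = 20·(cos(21.1°) + j·sin(21.1°)) = 18.66 + j7.2 V
  V2 = 42.8·(cos(-87.2°) + j·sin(-87.2°)) = 2.091 - j42.75 V
  V3 = 5.88·(cos(45.0°) + j·sin(45.0°)) = 4.158 + j4.158 V
Step 2 — Sum components: V_total = 24.91 - j31.39 V.
Step 3 — Convert to polar: |V_total| = 40.07 V, ∠V_total = -51.6°.

V_total = 40.07∠-51.6° V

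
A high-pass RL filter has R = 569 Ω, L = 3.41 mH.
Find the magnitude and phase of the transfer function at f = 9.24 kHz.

Step 1 — Angular frequency: ω = 2π·9240 = 5.806e+04 rad/s.
Step 2 — Transfer function: H(jω) = jωL/(R + jωL).
Step 3 — Numerator jωL = j·198; denominator R + jωL = 569 + j198.
Step 4 — H = 0.108 + j0.3104.
Step 5 — Magnitude: |H| = 0.3286 (-9.7 dB); phase: φ = 70.8°.

|H| = 0.3286 (-9.7 dB), φ = 70.8°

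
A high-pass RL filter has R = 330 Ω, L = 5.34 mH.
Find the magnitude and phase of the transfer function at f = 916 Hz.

Step 1 — Angular frequency: ω = 2π·916 = 5755 rad/s.
Step 2 — Transfer function: H(jω) = jωL/(R + jωL).
Step 3 — Numerator jωL = j·30.73; denominator R + jωL = 330 + j30.73.
Step 4 — H = 0.008599 + j0.09233.
Step 5 — Magnitude: |H| = 0.09273 (-20.7 dB); phase: φ = 84.7°.

|H| = 0.09273 (-20.7 dB), φ = 84.7°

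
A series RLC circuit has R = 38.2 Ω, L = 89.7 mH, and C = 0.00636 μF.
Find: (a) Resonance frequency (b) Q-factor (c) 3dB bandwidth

Step 1 — Resonance condition Im(Z)=0 gives ω₀ = 1/√(LC).
Step 2 — ω₀ = 1/√(0.0897·6.36e-09) = 4.187e+04 rad/s.
Step 3 — f₀ = ω₀/(2π) = 6663 Hz.
Step 4 — Series Q: Q = ω₀L/R = 4.187e+04·0.0897/38.2 = 98.31.
Step 5 — 3dB bandwidth: Δω = ω₀/Q = 425.9 rad/s; BW = Δω/(2π) = 67.78 Hz.

(a) f₀ = 6663 Hz  (b) Q = 98.31  (c) BW = 67.78 Hz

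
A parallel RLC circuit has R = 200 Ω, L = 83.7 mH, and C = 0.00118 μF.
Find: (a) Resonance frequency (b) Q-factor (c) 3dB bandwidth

Step 1 — Resonance: ω₀ = 1/√(LC) = 1/√(0.0837·1.18e-09) = 1.006e+05 rad/s.
Step 2 — f₀ = ω₀/(2π) = 1.601e+04 Hz.
Step 3 — Parallel Q: Q = R/(ω₀L) = 200/(1.006e+05·0.0837) = 0.02375.
Step 4 — Bandwidth: Δω = ω₀/Q = 4.237e+06 rad/s; BW = Δω/(2π) = 6.744e+05 Hz.

(a) f₀ = 1.601e+04 Hz  (b) Q = 0.02375  (c) BW = 6.744e+05 Hz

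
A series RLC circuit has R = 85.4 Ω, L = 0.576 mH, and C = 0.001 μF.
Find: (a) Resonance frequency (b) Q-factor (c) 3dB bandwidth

Step 1 — Resonance: ω₀ = 1/√(LC) = 1/√(0.000576·1e-09) = 1.318e+06 rad/s.
Step 2 — f₀ = ω₀/(2π) = 2.097e+05 Hz.
Step 3 — Series Q: Q = ω₀L/R = 1.318e+06·0.000576/85.4 = 8.887.
Step 4 — Bandwidth: Δω = ω₀/Q = 1.483e+05 rad/s; BW = Δω/(2π) = 2.36e+04 Hz.

(a) f₀ = 2.097e+05 Hz  (b) Q = 8.887  (c) BW = 2.36e+04 Hz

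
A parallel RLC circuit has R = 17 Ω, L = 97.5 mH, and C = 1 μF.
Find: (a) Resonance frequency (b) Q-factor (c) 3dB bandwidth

Step 1 — Resonance: ω₀ = 1/√(LC) = 1/√(0.0975·1e-06) = 3203 rad/s.
Step 2 — f₀ = ω₀/(2π) = 509.7 Hz.
Step 3 — Parallel Q: Q = R/(ω₀L) = 17/(3203·0.0975) = 0.05444.
Step 4 — Bandwidth: Δω = ω₀/Q = 5.882e+04 rad/s; BW = Δω/(2π) = 9362 Hz.

(a) f₀ = 509.7 Hz  (b) Q = 0.05444  (c) BW = 9362 Hz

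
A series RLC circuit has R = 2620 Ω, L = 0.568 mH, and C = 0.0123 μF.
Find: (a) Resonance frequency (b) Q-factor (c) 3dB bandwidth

Step 1 — Resonance: ω₀ = 1/√(LC) = 1/√(0.000568·1.23e-08) = 3.783e+05 rad/s.
Step 2 — f₀ = ω₀/(2π) = 6.021e+04 Hz.
Step 3 — Series Q: Q = ω₀L/R = 3.783e+05·0.000568/2620 = 0.08202.
Step 4 — Bandwidth: Δω = ω₀/Q = 4.613e+06 rad/s; BW = Δω/(2π) = 7.341e+05 Hz.

(a) f₀ = 6.021e+04 Hz  (b) Q = 0.08202  (c) BW = 7.341e+05 Hz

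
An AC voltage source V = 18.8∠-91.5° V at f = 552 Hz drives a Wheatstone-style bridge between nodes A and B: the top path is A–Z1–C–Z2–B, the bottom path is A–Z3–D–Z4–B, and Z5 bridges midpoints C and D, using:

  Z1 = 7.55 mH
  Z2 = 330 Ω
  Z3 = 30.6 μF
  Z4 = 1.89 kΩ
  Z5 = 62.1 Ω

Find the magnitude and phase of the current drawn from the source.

Step 1 — Angular frequency: ω = 2π·f = 2π·552 = 3468 rad/s.
Step 2 — Component impedances:
  Z1: Z = jωL = j·3468·0.00755 = 0 + j26.19 Ω
  Z2: Z = R = 330 Ω
  Z3: Z = 1/(jωC) = -j/(ω·C) = 0 - j9.422 Ω
  Z4: Z = R = 1890 Ω
  Z5: Z = R = 62.1 Ω
Step 3 — Bridge requires nodal analysis (the Z5 bridge couples midpoints C and D, so the two paths cannot be reduced to a simple series/parallel combination). Setting node B to ground and injecting 1 A at node A, the 3-node admittance system at A, C, D solves to V_A = Z_AB = 289.6 + j16.38 Ω = 290∠3.2° Ω.
Step 4 — Source phasor: V = 18.8∠-91.5° V = -0.4921 - j18.79 V.
Step 5 — Ohm's law: I = V / Z_total = (-0.4921 - j18.79) / (289.6 + j16.38) = -0.005353 - j0.0646 A.
Step 6 — Convert to polar: |I| = 0.06482 A, ∠I = -94.7°.

I = 0.06482∠-94.7° A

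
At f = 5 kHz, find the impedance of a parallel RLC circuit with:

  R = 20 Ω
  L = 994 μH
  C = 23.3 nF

Step 1 — Angular frequency: ω = 2π·f = 2π·5000 = 3.142e+04 rad/s.
Step 2 — Component impedances:
  R: Z = R = 20 Ω
  L: Z = jωL = j·3.142e+04·0.000994 = 0 + j31.23 Ω
  C: Z = 1/(jωC) = -j/(ω·C) = 0 - j1366 Ω
Step 3 — Parallel combination: 1/Z_total = 1/R + 1/L + 1/C; Z_total = 14.37 + j8.994 Ω = 16.95∠32.0° Ω.

Z = 14.37 + j8.994 Ω = 16.95∠32.0° Ω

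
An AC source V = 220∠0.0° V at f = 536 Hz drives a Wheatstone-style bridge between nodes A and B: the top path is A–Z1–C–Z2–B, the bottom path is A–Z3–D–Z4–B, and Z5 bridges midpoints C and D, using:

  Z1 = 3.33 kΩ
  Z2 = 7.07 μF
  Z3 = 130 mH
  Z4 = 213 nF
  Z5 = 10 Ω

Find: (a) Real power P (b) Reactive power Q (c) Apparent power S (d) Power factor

Step 1 — Angular frequency: ω = 2π·f = 2π·536 = 3368 rad/s.
Step 2 — Component impedances:
  Z1: Z = R = 3330 Ω
  Z2: Z = 1/(jωC) = -j/(ω·C) = 0 - j42 Ω
  Z3: Z = jωL = j·3368·0.13 = 0 + j437.8 Ω
  Z4: Z = 1/(jωC) = -j/(ω·C) = 0 - j1394 Ω
  Z5: Z = R = 10 Ω
Step 3 — Bridge requires nodal analysis (the Z5 bridge couples midpoints C and D, so the two paths cannot be reduced to a simple series/parallel combination). Setting node B to ground and injecting 1 A at node A, the 3-node admittance system at A, C, D solves to V_A = Z_AB = 65.47 + j387.1 Ω = 392.6∠80.4° Ω.
Step 4 — Source phasor: V = 220∠0.0° V = 220 V.
Step 5 — Current: I = V / Z = 0.09345 - j0.5525 A = 0.5604∠-80.4° A.
Step 6 — Complex power: S = V·I* = 20.56 + j121.6 VA.
Step 7 — Real power: P = Re(S) = 20.56 W.
Step 8 — Reactive power: Q = Im(S) = 121.6 VAR.
Step 9 — Apparent power: |S| = 123.3 VA.
Step 10 — Power factor: PF = P/|S| = 0.1668 (lagging).

(a) P = 20.56 W  (b) Q = 121.6 VAR  (c) S = 123.3 VA  (d) PF = 0.1668 (lagging)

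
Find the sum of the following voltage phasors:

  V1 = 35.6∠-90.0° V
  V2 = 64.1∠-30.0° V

Step 1 — Convert each phasor to rectangular form:
  V1 = 35.6·(cos(-90.0°) + j·sin(-90.0°)) = 0 - j35.6 V
  V2 = 64.1·(cos(-30.0°) + j·sin(-30.0°)) = 55.51 - j32.05 V
Step 2 — Sum components: V_total = 55.51 - j67.65 V.
Step 3 — Convert to polar: |V_total| = 87.51 V, ∠V_total = -50.6°.

V_total = 87.51∠-50.6° V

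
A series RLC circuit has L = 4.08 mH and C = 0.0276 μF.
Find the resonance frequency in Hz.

Step 1 — Resonance condition Im(Z)=0 gives ω₀ = 1/√(LC).
Step 2 — ω₀ = 1/√(0.00408·2.76e-08) = 9.424e+04 rad/s.
Step 3 — f₀ = ω₀/(2π) = 1.5e+04 Hz.

f₀ = 1.5e+04 Hz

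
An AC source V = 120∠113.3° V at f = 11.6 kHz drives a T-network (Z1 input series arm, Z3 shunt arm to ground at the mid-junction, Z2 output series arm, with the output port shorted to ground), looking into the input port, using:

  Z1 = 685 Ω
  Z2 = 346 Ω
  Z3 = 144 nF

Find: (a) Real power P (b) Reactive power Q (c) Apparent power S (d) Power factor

Step 1 — Angular frequency: ω = 2π·f = 2π·1.16e+04 = 7.288e+04 rad/s.
Step 2 — Component impedances:
  Z1: Z = R = 685 Ω
  Z2: Z = R = 346 Ω
  Z3: Z = 1/(jωC) = -j/(ω·C) = 0 - j95.28 Ω
Step 3 — With the output port shorted to ground, the output series arm Z2 runs from the junction to ground; the shunt arm Z3 also runs from the junction to ground. They appear in parallel: Z3 || Z2 = 24.39 - j88.56 Ω.
Step 4 — Series with input arm Z1: Z_in = Z1 + (Z3 || Z2) = 709.4 - j88.56 Ω = 714.9∠-7.1° Ω.
Step 5 — Source phasor: V = 120∠113.3° V = -47.47 + j110.2 V.
Step 6 — Current: I = V / Z = -0.08498 + j0.1448 A = 0.1679∠120.4° A.
Step 7 — Complex power: S = V·I* = 19.99 - j2.495 VA.
Step 8 — Real power: P = Re(S) = 19.99 W.
Step 9 — Reactive power: Q = Im(S) = -2.495 VAR.
Step 10 — Apparent power: |S| = 20.14 VA.
Step 11 — Power factor: PF = P/|S| = 0.9923 (leading).

(a) P = 19.99 W  (b) Q = -2.495 VAR  (c) S = 20.14 VA  (d) PF = 0.9923 (leading)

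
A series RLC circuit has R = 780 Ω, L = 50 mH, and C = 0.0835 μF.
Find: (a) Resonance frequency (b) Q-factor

Step 1 — Resonance condition Im(Z)=0 gives ω₀ = 1/√(LC).
Step 2 — ω₀ = 1/√(0.05·8.35e-08) = 1.548e+04 rad/s.
Step 3 — f₀ = ω₀/(2π) = 2463 Hz.
Step 4 — Series Q: Q = ω₀L/R = 1.548e+04·0.05/780 = 0.9921.

(a) f₀ = 2463 Hz  (b) Q = 0.9921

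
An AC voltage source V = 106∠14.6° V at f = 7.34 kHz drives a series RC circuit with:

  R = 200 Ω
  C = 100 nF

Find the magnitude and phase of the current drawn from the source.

Step 1 — Angular frequency: ω = 2π·f = 2π·7340 = 4.612e+04 rad/s.
Step 2 — Component impedances:
  R: Z = R = 200 Ω
  C: Z = 1/(jωC) = -j/(ω·C) = 0 - j216.8 Ω
Step 3 — Series combination: Z_total = R + C = 200 - j216.8 Ω = 295∠-47.3° Ω.
Step 4 — Source phasor: V = 106∠14.6° V = 102.6 + j26.72 V.
Step 5 — Ohm's law: I = V / Z_total = (102.6 + j26.72) / (200 - j216.8) = 0.1692 + j0.317 A.
Step 6 — Convert to polar: |I| = 0.3593 A, ∠I = 61.9°.

I = 0.3593∠61.9° A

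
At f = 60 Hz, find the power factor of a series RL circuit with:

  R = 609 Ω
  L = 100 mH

Step 1 — Angular frequency: ω = 2π·f = 2π·60 = 377 rad/s.
Step 2 — Component impedances:
  R: Z = R = 609 Ω
  L: Z = jωL = j·377·0.1 = 0 + j37.7 Ω
Step 3 — Series combination: Z_total = R + L = 609 + j37.7 Ω = 610.2∠3.5° Ω.
Step 4 — Power factor: PF = cos(φ) = Re(Z)/|Z| = 609/610.17 = 0.9981.
Step 5 — Type: Im(Z) = 37.7 ⇒ lagging (phase φ = 3.5°).

PF = 0.9981 (lagging, φ = 3.5°)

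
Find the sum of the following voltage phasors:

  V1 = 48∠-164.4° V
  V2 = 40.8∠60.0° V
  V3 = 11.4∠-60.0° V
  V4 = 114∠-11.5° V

Step 1 — Convert each phasor to rectangular form:
  V1 = 48·(cos(-164.4°) + j·sin(-164.4°)) = -46.23 - j12.91 V
  V2 = 40.8·(cos(60.0°) + j·sin(60.0°)) = 20.4 + j35.33 V
  V3 = 11.4·(cos(-60.0°) + j·sin(-60.0°)) = 5.7 - j9.873 V
  V4 = 114·(cos(-11.5°) + j·sin(-11.5°)) = 111.7 - j22.73 V
Step 2 — Sum components: V_total = 91.58 - j10.17 V.
Step 3 — Convert to polar: |V_total| = 92.14 V, ∠V_total = -6.3°.

V_total = 92.14∠-6.3° V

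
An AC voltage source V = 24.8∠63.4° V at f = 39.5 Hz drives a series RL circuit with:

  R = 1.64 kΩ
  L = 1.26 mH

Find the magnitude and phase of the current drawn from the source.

Step 1 — Angular frequency: ω = 2π·f = 2π·39.5 = 248.2 rad/s.
Step 2 — Component impedances:
  R: Z = R = 1640 Ω
  L: Z = jωL = j·248.2·0.00126 = 0 + j0.3127 Ω
Step 3 — Series combination: Z_total = R + L = 1640 + j0.3127 Ω = 1640∠0.0° Ω.
Step 4 — Source phasor: V = 24.8∠63.4° V = 11.1 + j22.18 V.
Step 5 — Ohm's law: I = V / Z_total = (11.1 + j22.18) / (1640 + j0.3127) = 0.006774 + j0.01352 A.
Step 6 — Convert to polar: |I| = 0.01512 A, ∠I = 63.4°.

I = 0.01512∠63.4° A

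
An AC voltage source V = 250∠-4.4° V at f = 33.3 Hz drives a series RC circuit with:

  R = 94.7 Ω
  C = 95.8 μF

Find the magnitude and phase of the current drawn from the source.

Step 1 — Angular frequency: ω = 2π·f = 2π·33.3 = 209.2 rad/s.
Step 2 — Component impedances:
  R: Z = R = 94.7 Ω
  C: Z = 1/(jωC) = -j/(ω·C) = 0 - j49.89 Ω
Step 3 — Series combination: Z_total = R + C = 94.7 - j49.89 Ω = 107∠-27.8° Ω.
Step 4 — Source phasor: V = 250∠-4.4° V = 249.3 - j19.18 V.
Step 5 — Ohm's law: I = V / Z_total = (249.3 - j19.18) / (94.7 - j49.89) = 2.144 + j0.9269 A.
Step 6 — Convert to polar: |I| = 2.336 A, ∠I = 23.4°.

I = 2.336∠23.4° A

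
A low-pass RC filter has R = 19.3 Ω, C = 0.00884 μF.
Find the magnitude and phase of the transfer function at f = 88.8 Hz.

Step 1 — Angular frequency: ω = 2π·88.8 = 557.9 rad/s.
Step 2 — Transfer function: H(jω) = 1/(1 + jωRC).
Step 3 — Denominator: 1 + jωRC = 1 + j·557.9·19.3·8.84e-09 = 1 + j9.519e-05.
Step 4 — H = 1 - j9.519e-05.
Step 5 — Magnitude: |H| = 1 (-0.0 dB); phase: φ = -0.0°.

|H| = 1 (-0.0 dB), φ = -0.0°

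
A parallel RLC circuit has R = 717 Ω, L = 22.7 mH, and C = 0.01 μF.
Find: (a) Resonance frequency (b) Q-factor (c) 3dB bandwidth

Step 1 — Resonance: ω₀ = 1/√(LC) = 1/√(0.0227·1e-08) = 6.637e+04 rad/s.
Step 2 — f₀ = ω₀/(2π) = 1.056e+04 Hz.
Step 3 — Parallel Q: Q = R/(ω₀L) = 717/(6.637e+04·0.0227) = 0.4759.
Step 4 — Bandwidth: Δω = ω₀/Q = 1.395e+05 rad/s; BW = Δω/(2π) = 2.22e+04 Hz.

(a) f₀ = 1.056e+04 Hz  (b) Q = 0.4759  (c) BW = 2.22e+04 Hz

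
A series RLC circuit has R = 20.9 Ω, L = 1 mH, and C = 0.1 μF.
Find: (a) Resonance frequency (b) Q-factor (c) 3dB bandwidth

Step 1 — Resonance: ω₀ = 1/√(LC) = 1/√(0.001·1e-07) = 1e+05 rad/s.
Step 2 — f₀ = ω₀/(2π) = 1.592e+04 Hz.
Step 3 — Series Q: Q = ω₀L/R = 1e+05·0.001/20.9 = 4.785.
Step 4 — Bandwidth: Δω = ω₀/Q = 2.09e+04 rad/s; BW = Δω/(2π) = 3326 Hz.

(a) f₀ = 1.592e+04 Hz  (b) Q = 4.785  (c) BW = 3326 Hz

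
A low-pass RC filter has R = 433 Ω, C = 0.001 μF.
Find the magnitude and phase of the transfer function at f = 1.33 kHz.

Step 1 — Angular frequency: ω = 2π·1330 = 8357 rad/s.
Step 2 — Transfer function: H(jω) = 1/(1 + jωRC).
Step 3 — Denominator: 1 + jωRC = 1 + j·8357·433·1e-09 = 1 + j0.003618.
Step 4 — H = 1 - j0.003618.
Step 5 — Magnitude: |H| = 1 (-0.0 dB); phase: φ = -0.2°.

|H| = 1 (-0.0 dB), φ = -0.2°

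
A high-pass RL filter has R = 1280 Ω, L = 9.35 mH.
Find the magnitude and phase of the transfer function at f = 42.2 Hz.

Step 1 — Angular frequency: ω = 2π·42.2 = 265.2 rad/s.
Step 2 — Transfer function: H(jω) = jωL/(R + jωL).
Step 3 — Numerator jωL = j·2.479; denominator R + jωL = 1280 + j2.479.
Step 4 — H = 3.751e-06 + j0.001937.
Step 5 — Magnitude: |H| = 0.001937 (-54.3 dB); phase: φ = 89.9°.

|H| = 0.001937 (-54.3 dB), φ = 89.9°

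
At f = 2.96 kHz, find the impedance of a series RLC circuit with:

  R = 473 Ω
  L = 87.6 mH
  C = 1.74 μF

Step 1 — Angular frequency: ω = 2π·f = 2π·2960 = 1.86e+04 rad/s.
Step 2 — Component impedances:
  R: Z = R = 473 Ω
  L: Z = jωL = j·1.86e+04·0.0876 = 0 + j1629 Ω
  C: Z = 1/(jωC) = -j/(ω·C) = 0 - j30.9 Ω
Step 3 — Series combination: Z_total = R + L + C = 473 + j1598 Ω = 1667∠73.5° Ω.

Z = 473 + j1598 Ω = 1667∠73.5° Ω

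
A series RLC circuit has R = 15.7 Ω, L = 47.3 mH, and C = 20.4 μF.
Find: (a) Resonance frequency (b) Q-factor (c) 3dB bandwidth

Step 1 — Resonance condition Im(Z)=0 gives ω₀ = 1/√(LC).
Step 2 — ω₀ = 1/√(0.0473·2.04e-05) = 1018 rad/s.
Step 3 — f₀ = ω₀/(2π) = 162 Hz.
Step 4 — Series Q: Q = ω₀L/R = 1018·0.0473/15.7 = 3.067.
Step 5 — 3dB bandwidth: Δω = ω₀/Q = 331.9 rad/s; BW = Δω/(2π) = 52.83 Hz.

(a) f₀ = 162 Hz  (b) Q = 3.067  (c) BW = 52.83 Hz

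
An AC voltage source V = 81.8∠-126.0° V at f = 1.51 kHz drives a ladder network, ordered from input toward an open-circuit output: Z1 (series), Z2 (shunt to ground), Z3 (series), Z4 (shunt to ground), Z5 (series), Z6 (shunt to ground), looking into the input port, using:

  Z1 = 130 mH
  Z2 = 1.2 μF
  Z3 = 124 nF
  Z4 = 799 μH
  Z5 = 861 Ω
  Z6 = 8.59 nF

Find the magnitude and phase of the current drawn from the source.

Step 1 — Angular frequency: ω = 2π·f = 2π·1510 = 9488 rad/s.
Step 2 — Component impedances:
  Z1: Z = jωL = j·9488·0.13 = 0 + j1233 Ω
  Z2: Z = 1/(jωC) = -j/(ω·C) = 0 - j87.83 Ω
  Z3: Z = 1/(jωC) = -j/(ω·C) = 0 - j850 Ω
  Z4: Z = jωL = j·9488·0.000799 = 0 + j7.581 Ω
  Z5: Z = R = 861 Ω
  Z6: Z = 1/(jωC) = -j/(ω·C) = 0 - j1.227e+04 Ω
Step 3 — Ladder network (open output): work backward from the far end, alternating series and parallel combinations. Z_in = 2.919e-06 + j1154 Ω = 1154∠90.0° Ω.
Step 4 — Source phasor: V = 81.8∠-126.0° V = -48.08 - j66.18 V.
Step 5 — Ohm's law: I = V / Z_total = (-48.08 - j66.18) / (2.919e-06 + j1154) = -0.05735 + j0.04167 A.
Step 6 — Convert to polar: |I| = 0.07089 A, ∠I = 144.0°.

I = 0.07089∠144.0° A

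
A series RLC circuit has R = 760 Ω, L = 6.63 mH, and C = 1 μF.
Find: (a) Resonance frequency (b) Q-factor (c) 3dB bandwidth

Step 1 — Resonance: ω₀ = 1/√(LC) = 1/√(0.00663·1e-06) = 1.228e+04 rad/s.
Step 2 — f₀ = ω₀/(2π) = 1955 Hz.
Step 3 — Series Q: Q = ω₀L/R = 1.228e+04·0.00663/760 = 0.1071.
Step 4 — Bandwidth: Δω = ω₀/Q = 1.146e+05 rad/s; BW = Δω/(2π) = 1.824e+04 Hz.

(a) f₀ = 1955 Hz  (b) Q = 0.1071  (c) BW = 1.824e+04 Hz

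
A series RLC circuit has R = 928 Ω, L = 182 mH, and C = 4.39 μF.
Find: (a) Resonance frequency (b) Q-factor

Step 1 — Resonance condition Im(Z)=0 gives ω₀ = 1/√(LC).
Step 2 — ω₀ = 1/√(0.182·4.39e-06) = 1119 rad/s.
Step 3 — f₀ = ω₀/(2π) = 178.1 Hz.
Step 4 — Series Q: Q = ω₀L/R = 1119·0.182/928 = 0.2194.

(a) f₀ = 178.1 Hz  (b) Q = 0.2194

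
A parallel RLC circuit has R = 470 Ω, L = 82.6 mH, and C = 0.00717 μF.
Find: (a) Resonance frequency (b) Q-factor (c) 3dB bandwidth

Step 1 — Resonance: ω₀ = 1/√(LC) = 1/√(0.0826·7.17e-09) = 4.109e+04 rad/s.
Step 2 — f₀ = ω₀/(2π) = 6540 Hz.
Step 3 — Parallel Q: Q = R/(ω₀L) = 470/(4.109e+04·0.0826) = 0.1385.
Step 4 — Bandwidth: Δω = ω₀/Q = 2.967e+05 rad/s; BW = Δω/(2π) = 4.723e+04 Hz.

(a) f₀ = 6540 Hz  (b) Q = 0.1385  (c) BW = 4.723e+04 Hz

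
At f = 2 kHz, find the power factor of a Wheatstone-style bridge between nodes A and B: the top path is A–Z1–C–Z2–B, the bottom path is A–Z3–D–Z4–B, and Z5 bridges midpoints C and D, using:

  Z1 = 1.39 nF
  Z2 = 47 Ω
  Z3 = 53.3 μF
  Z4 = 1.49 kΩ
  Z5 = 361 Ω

Step 1 — Angular frequency: ω = 2π·f = 2π·2000 = 1.257e+04 rad/s.
Step 2 — Component impedances:
  Z1: Z = 1/(jωC) = -j/(ω·C) = 0 - j5.725e+04 Ω
  Z2: Z = R = 47 Ω
  Z3: Z = 1/(jωC) = -j/(ω·C) = 0 - j1.493 Ω
  Z4: Z = R = 1490 Ω
  Z5: Z = R = 361 Ω
Step 3 — Bridge requires nodal analysis (the Z5 bridge couples midpoints C and D, so the two paths cannot be reduced to a simple series/parallel combination). Setting node B to ground and injecting 1 A at node A, the 3-node admittance system at A, C, D solves to V_A = Z_AB = 320.3 - j2.896 Ω = 320.3∠-0.5° Ω.
Step 4 — Power factor: PF = cos(φ) = Re(Z)/|Z| = 320.3/320.3 = 1.
Step 5 — Type: Im(Z) = -2.896 ⇒ leading (phase φ = -0.5°).

PF = 1 (leading, φ = -0.5°)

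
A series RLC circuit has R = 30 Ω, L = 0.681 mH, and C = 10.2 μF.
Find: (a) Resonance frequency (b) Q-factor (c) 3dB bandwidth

Step 1 — Resonance condition Im(Z)=0 gives ω₀ = 1/√(LC).
Step 2 — ω₀ = 1/√(0.000681·1.02e-05) = 1.2e+04 rad/s.
Step 3 — f₀ = ω₀/(2π) = 1910 Hz.
Step 4 — Series Q: Q = ω₀L/R = 1.2e+04·0.000681/30 = 0.2724.
Step 5 — 3dB bandwidth: Δω = ω₀/Q = 4.405e+04 rad/s; BW = Δω/(2π) = 7011 Hz.

(a) f₀ = 1910 Hz  (b) Q = 0.2724  (c) BW = 7011 Hz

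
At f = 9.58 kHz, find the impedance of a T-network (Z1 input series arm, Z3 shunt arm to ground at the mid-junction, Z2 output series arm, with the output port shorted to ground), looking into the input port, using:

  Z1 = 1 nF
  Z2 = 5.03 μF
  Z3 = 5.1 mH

Step 1 — Angular frequency: ω = 2π·f = 2π·9580 = 6.019e+04 rad/s.
Step 2 — Component impedances:
  Z1: Z = 1/(jωC) = -j/(ω·C) = 0 - j1.661e+04 Ω
  Z2: Z = 1/(jωC) = -j/(ω·C) = 0 - j3.303 Ω
  Z3: Z = jωL = j·6.019e+04·0.0051 = 0 + j307 Ω
Step 3 — With the output port shorted to ground, the output series arm Z2 runs from the junction to ground; the shunt arm Z3 also runs from the junction to ground. They appear in parallel: Z3 || Z2 = 0 - j3.339 Ω.
Step 4 — Series with input arm Z1: Z_in = Z1 + (Z3 || Z2) = 0 - j1.662e+04 Ω = 1.662e+04∠-90.0° Ω.

Z = 0 - j1.662e+04 Ω = 1.662e+04∠-90.0° Ω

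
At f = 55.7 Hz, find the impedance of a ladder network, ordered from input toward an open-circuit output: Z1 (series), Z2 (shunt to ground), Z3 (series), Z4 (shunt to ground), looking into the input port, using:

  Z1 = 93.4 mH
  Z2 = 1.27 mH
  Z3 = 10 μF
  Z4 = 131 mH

Step 1 — Angular frequency: ω = 2π·f = 2π·55.7 = 350 rad/s.
Step 2 — Component impedances:
  Z1: Z = jωL = j·350·0.0934 = 0 + j32.69 Ω
  Z2: Z = jωL = j·350·0.00127 = 0 + j0.4445 Ω
  Z3: Z = 1/(jωC) = -j/(ω·C) = 0 - j285.7 Ω
  Z4: Z = jωL = j·350·0.131 = 0 + j45.85 Ω
Step 3 — Ladder network (open output): work backward from the far end, alternating series and parallel combinations. Z_in = 0 + j33.13 Ω = 33.13∠90.0° Ω.

Z = 0 + j33.13 Ω = 33.13∠90.0° Ω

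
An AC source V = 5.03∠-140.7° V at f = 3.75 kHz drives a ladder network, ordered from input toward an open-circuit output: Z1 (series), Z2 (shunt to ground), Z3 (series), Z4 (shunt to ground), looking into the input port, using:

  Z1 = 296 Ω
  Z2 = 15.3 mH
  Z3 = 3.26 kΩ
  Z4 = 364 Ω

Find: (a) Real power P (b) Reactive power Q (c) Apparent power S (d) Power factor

Step 1 — Angular frequency: ω = 2π·f = 2π·3750 = 2.356e+04 rad/s.
Step 2 — Component impedances:
  Z1: Z = R = 296 Ω
  Z2: Z = jωL = j·2.356e+04·0.0153 = 0 + j360.5 Ω
  Z3: Z = R = 3260 Ω
  Z4: Z = R = 364 Ω
Step 3 — Ladder network (open output): work backward from the far end, alternating series and parallel combinations. Z_in = 331.5 + j357 Ω = 487.2∠47.1° Ω.
Step 4 — Source phasor: V = 5.03∠-140.7° V = -3.892 - j3.186 V.
Step 5 — Current: I = V / Z = -0.01023 + j0.001404 A = 0.01033∠172.2° A.
Step 6 — Complex power: S = V·I* = 0.03534 + j0.03806 VA.
Step 7 — Real power: P = Re(S) = 0.03534 W.
Step 8 — Reactive power: Q = Im(S) = 0.03806 VAR.
Step 9 — Apparent power: |S| = 0.05194 VA.
Step 10 — Power factor: PF = P/|S| = 0.6805 (lagging).

(a) P = 0.03534 W  (b) Q = 0.03806 VAR  (c) S = 0.05194 VA  (d) PF = 0.6805 (lagging)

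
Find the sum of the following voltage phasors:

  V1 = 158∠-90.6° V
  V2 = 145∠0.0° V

Step 1 — Convert each phasor to rectangular form:
  V1 = 158·(cos(-90.6°) + j·sin(-90.6°)) = -1.655 - j158 V
  V2 = 145·(cos(0.0°) + j·sin(0.0°)) = 145 V
Step 2 — Sum components: V_total = 143.3 - j158 V.
Step 3 — Convert to polar: |V_total| = 213.3 V, ∠V_total = -47.8°.

V_total = 213.3∠-47.8° V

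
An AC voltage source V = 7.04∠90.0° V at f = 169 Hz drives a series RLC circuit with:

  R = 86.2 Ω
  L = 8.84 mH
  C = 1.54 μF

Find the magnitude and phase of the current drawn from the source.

Step 1 — Angular frequency: ω = 2π·f = 2π·169 = 1062 rad/s.
Step 2 — Component impedances:
  R: Z = R = 86.2 Ω
  L: Z = jωL = j·1062·0.00884 = 0 + j9.387 Ω
  C: Z = 1/(jωC) = -j/(ω·C) = 0 - j611.5 Ω
Step 3 — Series combination: Z_total = R + L + C = 86.2 - j602.1 Ω = 608.3∠-81.9° Ω.
Step 4 — Source phasor: V = 7.04∠90.0° V = 0 + j7.04 V.
Step 5 — Ohm's law: I = V / Z_total = (0 + j7.04) / (86.2 - j602.1) = -0.01146 + j0.00164 A.
Step 6 — Convert to polar: |I| = 0.01157 A, ∠I = 171.9°.

I = 0.01157∠171.9° A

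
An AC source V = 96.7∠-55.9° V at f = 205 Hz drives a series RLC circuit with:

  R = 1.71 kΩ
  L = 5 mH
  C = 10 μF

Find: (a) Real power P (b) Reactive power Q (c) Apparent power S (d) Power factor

Step 1 — Angular frequency: ω = 2π·f = 2π·205 = 1288 rad/s.
Step 2 — Component impedances:
  R: Z = R = 1710 Ω
  L: Z = jωL = j·1288·0.005 = 0 + j6.44 Ω
  C: Z = 1/(jωC) = -j/(ω·C) = 0 - j77.64 Ω
Step 3 — Series combination: Z_total = R + L + C = 1710 - j71.2 Ω = 1711∠-2.4° Ω.
Step 4 — Source phasor: V = 96.7∠-55.9° V = 54.21 - j80.07 V.
Step 5 — Current: I = V / Z = 0.0336 - j0.04543 A = 0.0565∠-53.5° A.
Step 6 — Complex power: S = V·I* = 5.459 - j0.2273 VA.
Step 7 — Real power: P = Re(S) = 5.459 W.
Step 8 — Reactive power: Q = Im(S) = -0.2273 VAR.
Step 9 — Apparent power: |S| = 5.464 VA.
Step 10 — Power factor: PF = P/|S| = 0.9991 (leading).

(a) P = 5.459 W  (b) Q = -0.2273 VAR  (c) S = 5.464 VA  (d) PF = 0.9991 (leading)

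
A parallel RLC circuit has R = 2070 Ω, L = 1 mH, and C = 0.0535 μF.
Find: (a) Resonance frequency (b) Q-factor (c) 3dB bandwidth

Step 1 — Resonance: ω₀ = 1/√(LC) = 1/√(0.001·5.35e-08) = 1.367e+05 rad/s.
Step 2 — f₀ = ω₀/(2π) = 2.176e+04 Hz.
Step 3 — Parallel Q: Q = R/(ω₀L) = 2070/(1.367e+05·0.001) = 15.14.
Step 4 — Bandwidth: Δω = ω₀/Q = 9030 rad/s; BW = Δω/(2π) = 1437 Hz.

(a) f₀ = 2.176e+04 Hz  (b) Q = 15.14  (c) BW = 1437 Hz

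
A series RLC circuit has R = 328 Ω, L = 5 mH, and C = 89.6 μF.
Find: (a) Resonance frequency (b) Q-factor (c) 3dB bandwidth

Step 1 — Resonance condition Im(Z)=0 gives ω₀ = 1/√(LC).
Step 2 — ω₀ = 1/√(0.005·8.96e-05) = 1494 rad/s.
Step 3 — f₀ = ω₀/(2π) = 237.8 Hz.
Step 4 — Series Q: Q = ω₀L/R = 1494·0.005/328 = 0.02277.
Step 5 — 3dB bandwidth: Δω = ω₀/Q = 6.56e+04 rad/s; BW = Δω/(2π) = 1.044e+04 Hz.

(a) f₀ = 237.8 Hz  (b) Q = 0.02277  (c) BW = 1.044e+04 Hz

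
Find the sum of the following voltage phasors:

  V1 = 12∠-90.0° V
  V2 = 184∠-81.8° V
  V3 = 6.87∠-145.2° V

Step 1 — Convert each phasor to rectangular form:
  V1 = 12·(cos(-90.0°) + j·sin(-90.0°)) = 0 - j12 V
  V2 = 184·(cos(-81.8°) + j·sin(-81.8°)) = 26.24 - j182.1 V
  V3 = 6.87·(cos(-145.2°) + j·sin(-145.2°)) = -5.641 - j3.921 V
Step 2 — Sum components: V_total = 20.6 - j198 V.
Step 3 — Convert to polar: |V_total| = 199.1 V, ∠V_total = -84.1°.

V_total = 199.1∠-84.1° V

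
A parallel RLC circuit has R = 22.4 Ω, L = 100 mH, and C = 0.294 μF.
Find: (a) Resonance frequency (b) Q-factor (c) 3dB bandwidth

Step 1 — Resonance: ω₀ = 1/√(LC) = 1/√(0.1·2.94e-07) = 5832 rad/s.
Step 2 — f₀ = ω₀/(2π) = 928.2 Hz.
Step 3 — Parallel Q: Q = R/(ω₀L) = 22.4/(5832·0.1) = 0.03841.
Step 4 — Bandwidth: Δω = ω₀/Q = 1.518e+05 rad/s; BW = Δω/(2π) = 2.417e+04 Hz.

(a) f₀ = 928.2 Hz  (b) Q = 0.03841  (c) BW = 2.417e+04 Hz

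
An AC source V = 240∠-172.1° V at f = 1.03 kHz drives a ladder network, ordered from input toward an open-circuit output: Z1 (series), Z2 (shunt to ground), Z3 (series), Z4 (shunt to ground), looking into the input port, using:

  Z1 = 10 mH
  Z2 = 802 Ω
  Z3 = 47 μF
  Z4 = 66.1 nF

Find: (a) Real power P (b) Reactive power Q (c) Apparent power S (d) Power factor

Step 1 — Angular frequency: ω = 2π·f = 2π·1030 = 6472 rad/s.
Step 2 — Component impedances:
  Z1: Z = jωL = j·6472·0.01 = 0 + j64.72 Ω
  Z2: Z = R = 802 Ω
  Z3: Z = 1/(jωC) = -j/(ω·C) = 0 - j3.288 Ω
  Z4: Z = 1/(jωC) = -j/(ω·C) = 0 - j2338 Ω
Step 3 — Ladder network (open output): work backward from the far end, alternating series and parallel combinations. Z_in = 717.8 - j181.2 Ω = 740.3∠-14.2° Ω.
Step 4 — Source phasor: V = 240∠-172.1° V = -237.7 - j32.99 V.
Step 5 — Current: I = V / Z = -0.3005 - j0.1218 A = 0.3242∠-157.9° A.
Step 6 — Complex power: S = V·I* = 75.44 - j19.04 VA.
Step 7 — Real power: P = Re(S) = 75.44 W.
Step 8 — Reactive power: Q = Im(S) = -19.04 VAR.
Step 9 — Apparent power: |S| = 77.81 VA.
Step 10 — Power factor: PF = P/|S| = 0.9696 (leading).

(a) P = 75.44 W  (b) Q = -19.04 VAR  (c) S = 77.81 VA  (d) PF = 0.9696 (leading)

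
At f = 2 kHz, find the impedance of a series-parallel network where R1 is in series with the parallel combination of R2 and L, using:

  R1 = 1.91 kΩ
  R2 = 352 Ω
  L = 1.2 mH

Step 1 — Angular frequency: ω = 2π·f = 2π·2000 = 1.257e+04 rad/s.
Step 2 — Component impedances:
  R1: Z = R = 1910 Ω
  R2: Z = R = 352 Ω
  L: Z = jωL = j·1.257e+04·0.0012 = 0 + j15.08 Ω
Step 3 — Parallel branch: R2 || L = 1/(1/R2 + 1/L) = 0.6448 + j15.05 Ω.
Step 4 — Series with R1: Z_total = R1 + (R2 || L) = 1911 + j15.05 Ω = 1911∠0.5° Ω.

Z = 1911 + j15.05 Ω = 1911∠0.5° Ω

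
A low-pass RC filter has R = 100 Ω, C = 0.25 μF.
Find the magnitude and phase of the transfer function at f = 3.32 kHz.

Step 1 — Angular frequency: ω = 2π·3320 = 2.086e+04 rad/s.
Step 2 — Transfer function: H(jω) = 1/(1 + jωRC).
Step 3 — Denominator: 1 + jωRC = 1 + j·2.086e+04·100·2.5e-07 = 1 + j0.5215.
Step 4 — H = 0.7862 - j0.41.
Step 5 — Magnitude: |H| = 0.8867 (-1.0 dB); phase: φ = -27.5°.

|H| = 0.8867 (-1.0 dB), φ = -27.5°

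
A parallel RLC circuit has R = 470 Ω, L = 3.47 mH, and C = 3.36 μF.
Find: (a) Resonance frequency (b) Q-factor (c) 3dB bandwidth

Step 1 — Resonance: ω₀ = 1/√(LC) = 1/√(0.00347·3.36e-06) = 9261 rad/s.
Step 2 — f₀ = ω₀/(2π) = 1474 Hz.
Step 3 — Parallel Q: Q = R/(ω₀L) = 470/(9261·0.00347) = 14.63.
Step 4 — Bandwidth: Δω = ω₀/Q = 633.2 rad/s; BW = Δω/(2π) = 100.8 Hz.

(a) f₀ = 1474 Hz  (b) Q = 14.63  (c) BW = 100.8 Hz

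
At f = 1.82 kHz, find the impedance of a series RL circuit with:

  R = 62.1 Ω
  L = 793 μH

Step 1 — Angular frequency: ω = 2π·f = 2π·1820 = 1.144e+04 rad/s.
Step 2 — Component impedances:
  R: Z = R = 62.1 Ω
  L: Z = jωL = j·1.144e+04·0.000793 = 0 + j9.068 Ω
Step 3 — Series combination: Z_total = R + L = 62.1 + j9.068 Ω = 62.76∠8.3° Ω.

Z = 62.1 + j9.068 Ω = 62.76∠8.3° Ω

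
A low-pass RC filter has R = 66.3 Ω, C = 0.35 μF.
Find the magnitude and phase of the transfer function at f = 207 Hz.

Step 1 — Angular frequency: ω = 2π·207 = 1301 rad/s.
Step 2 — Transfer function: H(jω) = 1/(1 + jωRC).
Step 3 — Denominator: 1 + jωRC = 1 + j·1301·66.3·3.5e-07 = 1 + j0.03018.
Step 4 — H = 0.9991 - j0.03015.
Step 5 — Magnitude: |H| = 0.9995 (-0.0 dB); phase: φ = -1.7°.

|H| = 0.9995 (-0.0 dB), φ = -1.7°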